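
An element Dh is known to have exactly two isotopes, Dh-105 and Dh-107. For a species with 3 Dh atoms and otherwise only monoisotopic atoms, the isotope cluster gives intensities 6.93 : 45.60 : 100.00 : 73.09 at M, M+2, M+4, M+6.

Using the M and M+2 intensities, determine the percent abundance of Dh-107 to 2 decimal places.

If p is the fraction of Dh that is Dh-105, then I(M+2)/I(M) = [C(3,1)·p^2·(1−p)] / p^3 = 3·(1−p)/p = 45.60/6.93 = 6.5801
(1−p)/p = 6.5801/3 = 2.1934  ⇒  p = 1/(1 + 2.1934) = 0.3131
Dh-105: 31.31%, Dh-107: 68.69%.

68.69%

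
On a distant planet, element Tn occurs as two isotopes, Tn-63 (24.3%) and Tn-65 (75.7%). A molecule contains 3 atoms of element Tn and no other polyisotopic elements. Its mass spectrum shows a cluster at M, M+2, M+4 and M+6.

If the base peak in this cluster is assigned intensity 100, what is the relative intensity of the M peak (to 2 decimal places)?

(0.243 + 0.757)^3 gives M 0.0143, M+2 0.1341, M+4 0.4178, M+6 0.4338; the largest is M+6.
P(M+6) = C(3,3) × 0.243^0 × 0.757^3 = 1 × 1.0000 × 0.43379809 = 0.433798 (base)
P(M) = C(3,0) × 0.243^3 × 0.757^0 = 1 × 0.01434891 × 1.0000 = 0.014349
Relative intensity = 0.014349 / 0.433798 × 100 = 3.31

3.31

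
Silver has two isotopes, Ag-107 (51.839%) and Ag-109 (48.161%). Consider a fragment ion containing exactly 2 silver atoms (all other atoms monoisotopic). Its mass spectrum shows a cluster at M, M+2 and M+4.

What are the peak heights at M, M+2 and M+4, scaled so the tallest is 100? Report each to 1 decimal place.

53.8 : 100.0 : 46.5

Each Ag atom is independently Ag-107 (p = 0.51839) or Ag-109 (q = 0.48161); the cluster is the binomial expansion (p + q)^2.
P(M) = 0.51839^2 = 0.268728
P(M+2) = 2 × 0.51839^1 × 0.48161^1 = 0.499324
P(M+4) = 0.48161^2 = 0.231948
The M+2 peak is largest (0.499324); scaling to 100 gives 53.8 : 100.0 : 46.5.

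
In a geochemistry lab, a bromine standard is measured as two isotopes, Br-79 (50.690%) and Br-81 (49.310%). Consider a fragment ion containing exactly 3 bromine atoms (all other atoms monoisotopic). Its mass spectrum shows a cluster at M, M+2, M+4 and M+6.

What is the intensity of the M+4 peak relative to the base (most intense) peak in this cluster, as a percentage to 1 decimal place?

97.3%

Term probabilities: M 0.1302, M+2 0.3801, M+4 0.3698, M+6 0.1199. Base peak = M+2.
P(M+2) = C(3,1) × 0.50690^2 × 0.49310^1 = 3 × 0.25694761 × 0.4931 = 0.380103 (base)
P(M+4) = C(3,2) × 0.50690^1 × 0.49310^2 = 3 × 0.5069 × 0.24314761 = 0.369755
Relative intensity = 0.369755 / 0.380103 × 100 = 97.3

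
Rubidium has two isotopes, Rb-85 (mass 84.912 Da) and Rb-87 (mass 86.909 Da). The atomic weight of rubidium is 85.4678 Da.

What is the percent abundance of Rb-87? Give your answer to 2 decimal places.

Let x be the fractional abundance of Rb-85; then Rb-87 has abundance 1 − x.
84.912·x + 86.909·(1 − x) = 85.4678
(84.912 − 86.909)·x = 85.4678 − 86.909
x = -1.4412 / -1.997 = 0.72168 → 72.17% Rb-85, 27.83% Rb-87.

27.83%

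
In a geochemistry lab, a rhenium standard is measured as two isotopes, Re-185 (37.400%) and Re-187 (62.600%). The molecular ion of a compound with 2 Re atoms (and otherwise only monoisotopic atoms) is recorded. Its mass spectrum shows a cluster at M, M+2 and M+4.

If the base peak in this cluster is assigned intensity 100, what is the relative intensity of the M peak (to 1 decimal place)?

Binomial terms of (0.37400 + 0.62600)^2: M 0.1399, M+2 0.4682, M+4 0.3919 → M+2 is the base peak.
P(M+2) = C(2,1) × 0.37400^1 × 0.62600^1 = 2 × 0.3740 × 0.6260 = 0.468248 (base)
P(M) = C(2,0) × 0.37400^2 × 0.62600^0 = 1 × 0.139876 × 1.0000 = 0.139876
Relative intensity = 0.139876 / 0.468248 × 100 = 29.9

29.9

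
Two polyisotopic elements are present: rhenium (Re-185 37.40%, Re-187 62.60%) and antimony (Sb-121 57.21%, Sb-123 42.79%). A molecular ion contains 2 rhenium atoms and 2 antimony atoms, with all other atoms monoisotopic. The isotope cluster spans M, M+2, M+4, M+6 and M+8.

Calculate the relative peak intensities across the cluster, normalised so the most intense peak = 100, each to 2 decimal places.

Rhenium pattern (n=2): 0.139876 : 0.468248 : 0.391876
Antimony pattern (n=2): 0.32729841 : 0.48960318 : 0.18309841
Convolve the two distributions (both contribute in 2-u steps):
  M: 0.139876×0.32729841 = 0.045781
  M+2: 0.139876×0.48960318 + 0.468248×0.32729841 = 0.221741
  M+4: 0.139876×0.18309841 + 0.468248×0.48960318 + 0.391876×0.32729841 = 0.383127
  M+6: 0.468248×0.18309841 + 0.391876×0.48960318 = 0.277599
  M+8: 0.391876×0.18309841 = 0.071752
Scale to base peak (0.383127) = 100: 11.95 : 57.88 : 100.00 : 72.46 : 18.73

11.95 : 57.88 : 100.00 : 72.46 : 18.73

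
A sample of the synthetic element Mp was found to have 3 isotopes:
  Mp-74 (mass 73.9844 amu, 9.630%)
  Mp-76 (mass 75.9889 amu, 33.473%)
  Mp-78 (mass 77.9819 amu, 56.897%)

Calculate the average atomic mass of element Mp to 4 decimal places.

76.9298 amu

Weight each isotope mass by its fractional abundance: 0.09630 × 73.9844 + 0.33473 × 75.9889 + 0.56897 × 77.9819
= 7.12470 + 25.43576 + 44.36936 = 76.92982 amu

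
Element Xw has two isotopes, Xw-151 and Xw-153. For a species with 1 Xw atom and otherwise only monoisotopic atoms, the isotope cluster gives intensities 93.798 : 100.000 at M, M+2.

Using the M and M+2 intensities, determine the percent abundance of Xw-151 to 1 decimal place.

48.4%

If p is the fraction of Xw that is Xw-151, then I(M+2)/I(M) = [C(1,1)·p^0·(1−p)] / p^1 = 1·(1−p)/p = 100.000/93.798 = 1.0661
(1−p)/p = 1.0661/1 = 1.0661  ⇒  p = 1/(1 + 1.0661) = 0.4840
Xw-151: 48.4%, Xw-153: 51.6%.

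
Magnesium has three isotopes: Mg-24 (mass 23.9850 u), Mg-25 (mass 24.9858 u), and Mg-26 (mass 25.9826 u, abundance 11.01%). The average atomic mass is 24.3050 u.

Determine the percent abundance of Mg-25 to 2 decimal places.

10.00%

Let x and y be the fractions of Mg-24 and Mg-25. Then x + y = 1 − 0.1101 = 0.8899 and 23.9850x + 24.9858y = 24.3050 − 0.1101×25.9826 = 21.44431574.
Substituting: 23.9850x + 24.9858(0.8899 − x) = 21.44431574
(23.9850 − 24.9858)x = -0.79054768  ⇒  x = 0.78992, y = 0.09998
Mg-24: 78.99%, Mg-25: 10.00%.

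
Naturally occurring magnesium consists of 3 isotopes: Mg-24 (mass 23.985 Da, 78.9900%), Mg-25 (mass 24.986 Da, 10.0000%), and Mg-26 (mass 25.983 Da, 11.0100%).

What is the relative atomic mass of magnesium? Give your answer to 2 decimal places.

24.31 Da

The abundance-weighted mean is 0.789900 × 23.985 + 0.100000 × 24.986 + 0.110100 × 25.983
= 18.9458 + 2.4986 + 2.8607 = 24.3051 Da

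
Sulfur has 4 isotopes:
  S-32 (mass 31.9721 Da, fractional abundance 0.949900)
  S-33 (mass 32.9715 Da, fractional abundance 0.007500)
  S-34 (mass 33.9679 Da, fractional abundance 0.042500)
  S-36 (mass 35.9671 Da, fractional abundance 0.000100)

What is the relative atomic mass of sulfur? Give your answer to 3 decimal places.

Average mass = Σ (abundance × isotope mass) = 0.949900 × 31.9721 + 0.007500 × 32.9715 + 0.042500 × 33.9679 + 0.000100 × 35.9671
= 30.37030 + 0.24729 + 1.44364 + 0.00360 = 32.06483 Da

32.065 Da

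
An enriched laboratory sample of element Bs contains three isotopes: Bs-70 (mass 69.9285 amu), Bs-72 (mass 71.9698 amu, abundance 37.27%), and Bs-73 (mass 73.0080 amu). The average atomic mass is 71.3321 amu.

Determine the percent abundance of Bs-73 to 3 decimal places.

Let x and y be the fractions of Bs-70 and Bs-73. Then x + y = 1 − 0.3727 = 0.6273 and 69.9285x + 73.0080y = 71.3321 − 0.3727×71.9698 = 44.50895554.
Substituting: 69.9285x + 73.0080(0.6273 − x) = 44.50895554
(69.9285 − 73.0080)x = -1.28896286  ⇒  x = 0.41856, y = 0.20874
Bs-70: 41.856%, Bs-73: 20.874%.

20.874%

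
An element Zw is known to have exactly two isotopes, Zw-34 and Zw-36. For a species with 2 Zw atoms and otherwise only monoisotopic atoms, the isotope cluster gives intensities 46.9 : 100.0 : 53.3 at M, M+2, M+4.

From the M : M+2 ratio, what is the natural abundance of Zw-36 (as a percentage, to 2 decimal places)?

If p is the fraction of Zw that is Zw-34, then I(M+2)/I(M) = [C(2,1)·p^1·(1−p)] / p^2 = 2·(1−p)/p = 100.0/46.9 = 2.1322
(1−p)/p = 2.1322/2 = 1.0661  ⇒  p = 1/(1 + 1.0661) = 0.4840
Zw-34: 48.40%, Zw-36: 51.60%.

51.60%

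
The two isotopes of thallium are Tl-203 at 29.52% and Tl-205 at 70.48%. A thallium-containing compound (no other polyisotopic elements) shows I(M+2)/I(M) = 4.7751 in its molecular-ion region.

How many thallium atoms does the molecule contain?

For n independent Tl atoms, I(M+2)/I(M) = n · (abundance Tl-205) / (abundance Tl-203) = n · 0.7048/0.2952.
n = 4.7751 × 0.2952/0.7048 = 2.00 ≈ 2

2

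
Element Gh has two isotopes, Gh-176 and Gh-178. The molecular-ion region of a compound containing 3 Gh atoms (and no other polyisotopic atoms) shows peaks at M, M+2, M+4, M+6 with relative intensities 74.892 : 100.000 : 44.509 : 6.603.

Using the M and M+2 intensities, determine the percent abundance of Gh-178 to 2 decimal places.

Write p for the Gh-176 fraction. I(M+2)/I(M) = [C(3,1)·p^2·(1−p)] / p^3 = 3·(1−p)/p = 100.000/74.892 = 1.3353
(1−p)/p = 1.3353/3 = 0.4451  ⇒  p = 1/(1 + 0.4451) = 0.6920
Gh-176: 69.20%, Gh-178: 30.80%.

30.80%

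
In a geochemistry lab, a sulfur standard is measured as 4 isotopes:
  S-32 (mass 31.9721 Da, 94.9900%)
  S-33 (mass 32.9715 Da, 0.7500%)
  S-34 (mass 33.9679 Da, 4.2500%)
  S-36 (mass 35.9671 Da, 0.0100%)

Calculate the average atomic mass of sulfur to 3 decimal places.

32.065 Da

Average mass = Σ (abundance × isotope mass) = 0.949900 × 31.9721 + 0.007500 × 32.9715 + 0.042500 × 33.9679 + 0.000100 × 35.9671
= 30.37030 + 0.24729 + 1.44364 + 0.00360 = 32.06483 Da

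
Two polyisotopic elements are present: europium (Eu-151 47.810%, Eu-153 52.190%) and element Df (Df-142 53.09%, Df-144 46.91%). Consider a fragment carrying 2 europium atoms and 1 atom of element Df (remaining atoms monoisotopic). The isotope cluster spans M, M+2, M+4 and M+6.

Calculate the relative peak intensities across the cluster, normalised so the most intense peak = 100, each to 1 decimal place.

Europium pattern (n=2): 0.22857961 : 0.49904078 : 0.27237961
Element Df pattern (n=1): 0.5309 : 0.4691
Convolve the two distributions (both contribute in 2-u steps):
  M: 0.22857961×0.5309 = 0.121353
  M+2: 0.22857961×0.4691 + 0.49904078×0.5309 = 0.372167
  M+4: 0.49904078×0.4691 + 0.27237961×0.5309 = 0.378706
  M+6: 0.27237961×0.4691 = 0.127773
Scale to base peak (0.378706) = 100: 32.0 : 98.3 : 100.0 : 33.7

32.0 : 98.3 : 100.0 : 33.7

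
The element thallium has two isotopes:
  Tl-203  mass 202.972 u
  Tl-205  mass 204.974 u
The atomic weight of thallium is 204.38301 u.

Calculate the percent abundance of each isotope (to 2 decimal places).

Let x be the fractional abundance of Tl-203; then Tl-205 has abundance 1 − x.
202.972·x + 204.974·(1 − x) = 204.38301
(202.972 − 204.974)·x = 204.38301 − 204.974
x = -0.59099 / -2.002 = 0.29520 → 29.52% Tl-203, 70.48% Tl-205.

Tl-203: 29.52%, Tl-205: 70.48%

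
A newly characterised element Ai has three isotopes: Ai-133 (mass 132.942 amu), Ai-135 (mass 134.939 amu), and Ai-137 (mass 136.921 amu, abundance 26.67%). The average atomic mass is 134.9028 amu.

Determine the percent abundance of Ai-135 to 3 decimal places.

45.048%

Let x and y be the fractions of Ai-133 and Ai-135. Then x + y = 1 − 0.2667 = 0.7333 and 132.942x + 134.939y = 134.9028 − 0.2667×136.921 = 98.3859693.
Substituting: 132.942x + 134.939(0.7333 − x) = 98.3859693
(132.942 − 134.939)x = -0.5647994  ⇒  x = 0.28282, y = 0.45048
Ai-133: 28.282%, Ai-135: 45.048%.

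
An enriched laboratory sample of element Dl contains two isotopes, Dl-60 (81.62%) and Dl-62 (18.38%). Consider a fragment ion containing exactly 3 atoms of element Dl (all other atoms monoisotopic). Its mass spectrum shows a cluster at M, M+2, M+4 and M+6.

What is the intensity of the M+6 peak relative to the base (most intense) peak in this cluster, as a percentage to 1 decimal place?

1.1%

(0.8162 + 0.1838)^3 gives M 0.5437, M+2 0.3673, M+4 0.0827, M+6 0.0062; the largest is M.
P(M) = C(3,0) × 0.8162^3 × 0.1838^0 = 1 × 0.54373811 × 1.0000 = 0.543738 (base)
P(M+6) = C(3,3) × 0.8162^0 × 0.1838^3 = 1 × 1.0000 × 0.00620921 = 0.006209
Relative intensity = 0.006209 / 0.543738 × 100 = 1.1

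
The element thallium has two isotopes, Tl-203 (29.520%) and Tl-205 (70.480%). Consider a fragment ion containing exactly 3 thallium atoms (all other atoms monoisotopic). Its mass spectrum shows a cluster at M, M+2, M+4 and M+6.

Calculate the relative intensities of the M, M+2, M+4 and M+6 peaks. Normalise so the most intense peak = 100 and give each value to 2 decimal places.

5.85 : 41.88 : 100.00 : 79.58

The 3 Tl atoms are independent, so intensities follow the terms of (0.29520 + 0.70480)^3.
P(M) = 0.29520^3 = 0.025725
P(M+2) = 3 × 0.29520^2 × 0.70480^1 = 0.184255
P(M+4) = 3 × 0.29520^1 × 0.70480^2 = 0.439916
P(M+6) = 0.70480^3 = 0.350104
The M+4 peak is largest (0.439916); scaling to 100 gives 5.85 : 41.88 : 100.00 : 79.58.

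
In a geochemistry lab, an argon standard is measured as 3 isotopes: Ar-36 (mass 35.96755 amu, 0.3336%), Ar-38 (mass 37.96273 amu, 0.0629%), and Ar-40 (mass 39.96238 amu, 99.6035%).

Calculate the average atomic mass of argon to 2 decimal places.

The abundance-weighted mean is 0.003336 × 35.96755 + 0.000629 × 37.96273 + 0.996035 × 39.96238
= 0.119988 + 0.023879 + 39.803929 = 39.947796 amu

39.95 amu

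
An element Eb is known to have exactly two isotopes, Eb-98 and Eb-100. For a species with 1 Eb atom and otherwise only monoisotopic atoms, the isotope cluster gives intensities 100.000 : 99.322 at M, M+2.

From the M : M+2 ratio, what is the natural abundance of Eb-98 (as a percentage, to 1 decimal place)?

Write p for the Eb-98 fraction. I(M+2)/I(M) = [C(1,1)·p^0·(1−p)] / p^1 = 1·(1−p)/p = 99.322/100.000 = 0.9932
(1−p)/p = 0.9932/1 = 0.9932  ⇒  p = 1/(1 + 0.9932) = 0.5017
Eb-98: 50.2%, Eb-100: 49.8%.

50.2%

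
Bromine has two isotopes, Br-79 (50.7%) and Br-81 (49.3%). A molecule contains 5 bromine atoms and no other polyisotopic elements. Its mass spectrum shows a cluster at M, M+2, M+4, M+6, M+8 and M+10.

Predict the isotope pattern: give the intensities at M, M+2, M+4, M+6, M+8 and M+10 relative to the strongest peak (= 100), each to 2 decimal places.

Expanding (0.507 + 0.493)^5:
P(M) = 0.507^5 = 0.033500
P(M+2) = 5 × 0.507^4 × 0.493^1 = 0.162873
P(M+4) = 10 × 0.507^3 × 0.493^2 = 0.316751
P(M+6) = 10 × 0.507^2 × 0.493^3 = 0.308004
P(M+8) = 5 × 0.507^1 × 0.493^4 = 0.149750
P(M+10) = 0.493^5 = 0.029123
The M+4 peak is largest (0.316751); scaling to 100 gives 10.58 : 51.42 : 100.00 : 97.24 : 47.28 : 9.19.

10.58 : 51.42 : 100.00 : 97.24 : 47.28 : 9.19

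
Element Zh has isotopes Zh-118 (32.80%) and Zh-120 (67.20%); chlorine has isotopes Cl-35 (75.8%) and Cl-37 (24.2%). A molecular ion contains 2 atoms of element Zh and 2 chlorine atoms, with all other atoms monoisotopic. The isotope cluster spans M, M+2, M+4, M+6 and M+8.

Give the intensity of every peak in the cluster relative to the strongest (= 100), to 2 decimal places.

14.46 : 68.48 : 100.00 : 44.79 : 6.19

Element Zh pattern (n=2): 0.107584 : 0.440832 : 0.451584
Chlorine pattern (n=2): 0.574564 : 0.366872 : 0.058564
Convolve the two distributions (both contribute in 2-u steps):
  M: 0.107584×0.574564 = 0.061814
  M+2: 0.107584×0.366872 + 0.440832×0.574564 = 0.292756
  M+4: 0.107584×0.058564 + 0.440832×0.366872 + 0.451584×0.574564 = 0.427493
  M+6: 0.440832×0.058564 + 0.451584×0.366872 = 0.191490
  M+8: 0.451584×0.058564 = 0.026447
Scale to base peak (0.427493) = 100: 14.46 : 68.48 : 100.00 : 44.79 : 6.19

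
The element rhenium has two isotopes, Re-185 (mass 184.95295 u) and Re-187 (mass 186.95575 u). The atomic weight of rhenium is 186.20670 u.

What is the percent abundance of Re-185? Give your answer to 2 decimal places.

37.40%

Let x be the fractional abundance of Re-185; then Re-187 has abundance 1 − x.
184.95295·x + 186.95575·(1 − x) = 186.20670
(184.95295 − 186.95575)·x = 186.20670 − 186.95575
x = -0.74905 / -2.00280 = 0.37400 → 37.40% Re-185, 62.60% Re-187.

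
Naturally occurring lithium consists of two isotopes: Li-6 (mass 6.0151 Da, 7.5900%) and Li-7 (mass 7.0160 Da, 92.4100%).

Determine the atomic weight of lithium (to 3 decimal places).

Ar = Σ fᵢ·mᵢ = 0.075900 × 6.0151 + 0.924100 × 7.0160
= 0.45655 + 6.48349 = 6.94004 Da

6.940 Da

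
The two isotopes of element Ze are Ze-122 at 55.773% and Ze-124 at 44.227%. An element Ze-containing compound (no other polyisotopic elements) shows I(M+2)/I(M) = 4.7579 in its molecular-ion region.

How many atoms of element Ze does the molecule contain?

6

With n Ze atoms, P(M+2)/P(M) = C(n,1)·p^(n−1)q / p^n = n·q/p = n · 0.44227/0.55773.
n = 4.7579 × 0.55773/0.44227 = 6.00 ≈ 6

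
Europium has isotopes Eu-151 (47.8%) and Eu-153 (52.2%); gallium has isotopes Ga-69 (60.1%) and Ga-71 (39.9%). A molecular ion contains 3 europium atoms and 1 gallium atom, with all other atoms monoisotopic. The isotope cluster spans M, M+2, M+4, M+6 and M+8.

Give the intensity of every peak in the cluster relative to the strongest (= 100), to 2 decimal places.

Europium pattern (n=3): 0.10921535 : 0.35780594 : 0.39074206 : 0.14223665
Gallium pattern (n=1): 0.6010 : 0.3990
Convolve the two distributions (both contribute in 2-u steps):
  M: 0.10921535×0.6010 = 0.065638
  M+2: 0.10921535×0.3990 + 0.35780594×0.6010 = 0.258618
  M+4: 0.35780594×0.3990 + 0.39074206×0.6010 = 0.377601
  M+6: 0.39074206×0.3990 + 0.14223665×0.6010 = 0.241390
  M+8: 0.14223665×0.3990 = 0.056752
Scale to base peak (0.377601) = 100: 17.38 : 68.49 : 100.00 : 63.93 : 15.03

17.38 : 68.49 : 100.00 : 63.93 : 15.03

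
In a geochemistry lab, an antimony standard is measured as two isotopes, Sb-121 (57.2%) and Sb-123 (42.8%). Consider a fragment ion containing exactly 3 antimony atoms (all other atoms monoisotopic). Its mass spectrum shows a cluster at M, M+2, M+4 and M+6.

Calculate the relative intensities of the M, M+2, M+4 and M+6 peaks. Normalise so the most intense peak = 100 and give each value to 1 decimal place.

Each Sb atom is independently Sb-121 (p = 0.572) or Sb-123 (q = 0.428); the cluster is the binomial expansion (p + q)^3.
P(M) = 0.572^3 = 0.187149
P(M+2) = 3 × 0.572^2 × 0.428^1 = 0.420104
P(M+4) = 3 × 0.572^1 × 0.428^2 = 0.314344
P(M+6) = 0.428^3 = 0.078403
The M+2 peak is largest (0.420104); scaling to 100 gives 44.5 : 100.0 : 74.8 : 18.7.

44.5 : 100.0 : 74.8 : 18.7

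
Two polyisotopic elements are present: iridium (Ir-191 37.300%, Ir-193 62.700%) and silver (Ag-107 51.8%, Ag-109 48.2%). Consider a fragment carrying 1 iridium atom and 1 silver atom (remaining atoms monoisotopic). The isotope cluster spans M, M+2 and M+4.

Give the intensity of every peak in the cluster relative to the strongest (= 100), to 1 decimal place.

38.3 : 100.0 : 59.9

Iridium pattern (n=1): 0.3730 : 0.6270
Silver pattern (n=1): 0.5180 : 0.4820
Convolve the two distributions (both contribute in 2-u steps):
  M: 0.3730×0.5180 = 0.193214
  M+2: 0.3730×0.4820 + 0.6270×0.5180 = 0.504572
  M+4: 0.6270×0.4820 = 0.302214
Scale to base peak (0.504572) = 100: 38.3 : 100.0 : 59.9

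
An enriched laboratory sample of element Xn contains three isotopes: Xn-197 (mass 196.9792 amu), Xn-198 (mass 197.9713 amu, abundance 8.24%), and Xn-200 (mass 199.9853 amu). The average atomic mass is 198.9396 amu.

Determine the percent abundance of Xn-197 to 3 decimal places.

29.265%

Let x and y be the fractions of Xn-197 and Xn-200. Then x + y = 1 − 0.0824 = 0.9176 and 196.9792x + 199.9853y = 198.9396 − 0.0824×197.9713 = 182.62676488.
Substituting: 196.9792x + 199.9853(0.9176 − x) = 182.62676488
(196.9792 − 199.9853)x = -0.8797464  ⇒  x = 0.29265, y = 0.62495
Xn-197: 29.265%, Xn-200: 62.495%.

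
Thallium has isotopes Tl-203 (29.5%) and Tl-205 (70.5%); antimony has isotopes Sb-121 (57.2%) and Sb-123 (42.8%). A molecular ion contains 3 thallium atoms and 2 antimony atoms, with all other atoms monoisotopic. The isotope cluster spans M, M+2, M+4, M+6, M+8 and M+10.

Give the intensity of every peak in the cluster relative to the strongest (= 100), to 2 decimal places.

2.31 : 20.01 : 65.64 : 100.00 : 69.32 : 17.65

Thallium pattern (n=3): 0.02567237 : 0.18405787 : 0.43986713 : 0.35040263
Antimony pattern (n=2): 0.327184 : 0.489632 : 0.183184
Convolve the two distributions (both contribute in 2-u steps):
  M: 0.02567237×0.327184 = 0.008400
  M+2: 0.02567237×0.489632 + 0.18405787×0.327184 = 0.072791
  M+4: 0.02567237×0.183184 + 0.18405787×0.489632 + 0.43986713×0.327184 = 0.238741
  M+6: 0.18405787×0.183184 + 0.43986713×0.489632 + 0.35040263×0.327184 = 0.363736
  M+8: 0.43986713×0.183184 + 0.35040263×0.489632 = 0.252145
  M+10: 0.35040263×0.183184 = 0.064188
Scale to base peak (0.363736) = 100: 2.31 : 20.01 : 65.64 : 100.00 : 69.32 : 17.65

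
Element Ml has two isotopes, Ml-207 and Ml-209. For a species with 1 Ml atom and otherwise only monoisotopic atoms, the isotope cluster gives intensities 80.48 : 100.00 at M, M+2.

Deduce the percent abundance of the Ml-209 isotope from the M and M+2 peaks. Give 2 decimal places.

Write p for the Ml-207 fraction. I(M+2)/I(M) = [C(1,1)·p^0·(1−p)] / p^1 = 1·(1−p)/p = 100.00/80.48 = 1.2425
(1−p)/p = 1.2425/1 = 1.2425  ⇒  p = 1/(1 + 1.2425) = 0.4459
Ml-207: 44.59%, Ml-209: 55.41%.

55.41%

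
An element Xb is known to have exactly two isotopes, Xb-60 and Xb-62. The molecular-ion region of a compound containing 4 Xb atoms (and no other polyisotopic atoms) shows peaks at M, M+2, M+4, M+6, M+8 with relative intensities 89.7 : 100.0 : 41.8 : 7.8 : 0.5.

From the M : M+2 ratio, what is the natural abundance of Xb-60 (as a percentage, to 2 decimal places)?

Let p = fractional abundance of Xb-60. I(M+2)/I(M) = [C(4,1)·p^3·(1−p)] / p^4 = 4·(1−p)/p = 100.0/89.7 = 1.1148
(1−p)/p = 1.1148/4 = 0.2787  ⇒  p = 1/(1 + 0.2787) = 0.7820
Xb-60: 78.20%, Xb-62: 21.80%.

78.20%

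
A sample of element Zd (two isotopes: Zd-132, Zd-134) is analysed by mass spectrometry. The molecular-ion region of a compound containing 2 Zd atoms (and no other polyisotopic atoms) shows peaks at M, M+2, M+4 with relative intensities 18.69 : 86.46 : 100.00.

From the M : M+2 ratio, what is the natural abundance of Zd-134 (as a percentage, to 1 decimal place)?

69.8%

Let p = fractional abundance of Zd-132. I(M+2)/I(M) = [C(2,1)·p^1·(1−p)] / p^2 = 2·(1−p)/p = 86.46/18.69 = 4.6260
(1−p)/p = 4.6260/2 = 2.3130  ⇒  p = 1/(1 + 2.3130) = 0.3018
Zd-132: 30.2%, Zd-134: 69.8%.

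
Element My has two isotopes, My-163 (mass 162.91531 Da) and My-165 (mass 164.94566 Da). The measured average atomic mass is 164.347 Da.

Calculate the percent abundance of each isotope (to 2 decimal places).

My-163: 29.49%, My-165: 70.51%

Writing the weighted mean with unknown fraction x of My-163:
162.91531·x + 164.94566·(1 − x) = 164.347
(162.91531 − 164.94566)·x = 164.347 − 164.94566
x = -0.59866 / -2.03035 = 0.29486 → 29.49% My-163, 70.51% My-165.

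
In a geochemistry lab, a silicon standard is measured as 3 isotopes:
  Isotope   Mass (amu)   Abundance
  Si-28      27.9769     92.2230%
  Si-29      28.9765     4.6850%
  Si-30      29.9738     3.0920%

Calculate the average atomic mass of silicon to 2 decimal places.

The abundance-weighted mean is 0.922230 × 27.9769 + 0.046850 × 28.9765 + 0.030920 × 29.9738
= 25.80114 + 1.35755 + 0.92679 = 28.08548 amu

28.09 amu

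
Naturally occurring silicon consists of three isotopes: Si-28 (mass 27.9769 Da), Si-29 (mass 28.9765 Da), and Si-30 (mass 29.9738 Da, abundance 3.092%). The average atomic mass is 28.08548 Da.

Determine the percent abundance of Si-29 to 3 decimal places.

4.685%

Let x and y be the fractions of Si-28 and Si-29. Then x + y = 1 − 0.03092 = 0.96908 and 27.9769x + 28.9765y = 28.08548 − 0.03092×29.9738 = 27.158690104.
Substituting: 27.9769x + 28.9765(0.96908 − x) = 27.158690104
(27.9769 − 28.9765)x = -0.921856516  ⇒  x = 0.92223, y = 0.04685
Si-28: 92.223%, Si-29: 4.685%.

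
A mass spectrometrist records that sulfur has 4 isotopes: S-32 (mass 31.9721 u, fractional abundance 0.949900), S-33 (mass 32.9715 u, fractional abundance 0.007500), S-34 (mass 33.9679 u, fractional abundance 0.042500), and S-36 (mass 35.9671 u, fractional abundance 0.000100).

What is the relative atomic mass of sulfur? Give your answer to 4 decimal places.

32.0648 u

Average mass = Σ (abundance × isotope mass) = 0.949900 × 31.9721 + 0.007500 × 32.9715 + 0.042500 × 33.9679 + 0.000100 × 35.9671
= 30.37030 + 0.24729 + 1.44364 + 0.00360 = 32.06483 u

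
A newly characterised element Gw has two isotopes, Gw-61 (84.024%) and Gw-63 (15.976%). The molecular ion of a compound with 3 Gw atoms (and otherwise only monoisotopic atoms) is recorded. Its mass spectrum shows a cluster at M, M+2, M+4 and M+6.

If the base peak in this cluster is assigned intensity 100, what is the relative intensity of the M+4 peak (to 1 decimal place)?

10.8

Term probabilities: M 0.5932, M+2 0.3384, M+4 0.0643, M+6 0.0041. Base peak = M.
P(M) = C(3,0) × 0.84024^3 × 0.15976^0 = 1 × 0.59321218 × 1.0000 = 0.593212 (base)
P(M+4) = C(3,2) × 0.84024^1 × 0.15976^2 = 3 × 0.84024 × 0.02552326 = 0.064337
Relative intensity = 0.064337 / 0.593212 × 100 = 10.8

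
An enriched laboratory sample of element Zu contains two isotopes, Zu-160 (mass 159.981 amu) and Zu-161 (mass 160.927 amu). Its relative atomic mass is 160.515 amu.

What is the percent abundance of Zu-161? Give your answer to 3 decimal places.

56.448%

With x = fraction of Zu-160 (so Zu-161 is 1 − x):
159.981·x + 160.927·(1 − x) = 160.515
(159.981 − 160.927)·x = 160.515 − 160.927
x = -0.412 / -0.946 = 0.43552 → 43.552% Zu-160, 56.448% Zu-161.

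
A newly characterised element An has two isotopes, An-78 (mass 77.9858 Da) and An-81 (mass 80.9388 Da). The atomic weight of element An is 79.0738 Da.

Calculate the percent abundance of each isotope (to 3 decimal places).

With x = fraction of An-78 (so An-81 is 1 − x):
77.9858·x + 80.9388·(1 − x) = 79.0738
(77.9858 − 80.9388)·x = 79.0738 − 80.9388
x = -1.8650 / -2.9530 = 0.63156 → 63.156% An-78, 36.844% An-81.

An-78: 63.156%, An-81: 36.844%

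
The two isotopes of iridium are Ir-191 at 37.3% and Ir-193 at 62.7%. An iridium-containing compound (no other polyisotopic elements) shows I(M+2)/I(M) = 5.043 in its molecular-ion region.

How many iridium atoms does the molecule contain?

For n independent Ir atoms, I(M+2)/I(M) = n · (abundance Ir-193) / (abundance Ir-191) = n · 0.627/0.373.
n = 5.043 × 0.373/0.627 = 3.00 ≈ 3

3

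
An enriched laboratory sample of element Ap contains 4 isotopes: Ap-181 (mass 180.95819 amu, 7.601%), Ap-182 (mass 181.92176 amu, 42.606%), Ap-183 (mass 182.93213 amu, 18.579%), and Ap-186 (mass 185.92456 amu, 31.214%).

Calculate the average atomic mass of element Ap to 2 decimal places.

183.29 amu

The abundance-weighted mean is 0.07601 × 180.95819 + 0.42606 × 181.92176 + 0.18579 × 182.93213 + 0.31214 × 185.92456
= 13.754632 + 77.509585 + 33.986960 + 58.034492 = 183.285669 amu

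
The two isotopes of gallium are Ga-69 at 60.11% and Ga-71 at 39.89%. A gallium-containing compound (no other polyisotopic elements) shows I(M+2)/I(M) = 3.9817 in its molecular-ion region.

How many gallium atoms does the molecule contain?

6

The M+2/M ratio from n Ga atoms is n · q/p = n · 0.3989/0.6011.
n = 3.9817 × 0.6011/0.3989 = 6.00 ≈ 6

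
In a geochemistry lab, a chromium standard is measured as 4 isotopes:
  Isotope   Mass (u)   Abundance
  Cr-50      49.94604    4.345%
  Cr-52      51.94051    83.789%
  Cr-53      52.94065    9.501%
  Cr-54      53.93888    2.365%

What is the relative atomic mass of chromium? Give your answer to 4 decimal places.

51.9961 u

The abundance-weighted mean is 0.04345 × 49.94604 + 0.83789 × 51.94051 + 0.09501 × 52.94065 + 0.02365 × 53.93888
= 2.170155 + 43.520434 + 5.029891 + 1.275655 = 51.996135 u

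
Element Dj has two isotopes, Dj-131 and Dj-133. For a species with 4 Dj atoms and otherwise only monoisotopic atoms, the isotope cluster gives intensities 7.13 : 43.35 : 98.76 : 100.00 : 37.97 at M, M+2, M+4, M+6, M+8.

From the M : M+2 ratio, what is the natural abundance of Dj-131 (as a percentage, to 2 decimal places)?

If p is the fraction of Dj that is Dj-131, then I(M+2)/I(M) = [C(4,1)·p^3·(1−p)] / p^4 = 4·(1−p)/p = 43.35/7.13 = 6.0799
(1−p)/p = 6.0799/4 = 1.5200  ⇒  p = 1/(1 + 1.5200) = 0.3968
Dj-131: 39.68%, Dj-133: 60.32%.

39.68%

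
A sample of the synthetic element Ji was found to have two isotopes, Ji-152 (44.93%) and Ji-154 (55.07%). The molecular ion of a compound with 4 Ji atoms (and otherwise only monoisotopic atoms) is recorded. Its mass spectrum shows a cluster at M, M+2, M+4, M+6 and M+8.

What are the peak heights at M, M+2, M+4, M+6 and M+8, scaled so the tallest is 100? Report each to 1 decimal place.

11.1 : 54.4 : 100.0 : 81.7 : 25.0

The 4 Ji atoms are independent, so intensities follow the terms of (0.4493 + 0.5507)^4.
P(M) = 0.4493^4 = 0.040752
P(M+2) = 4 × 0.4493^3 × 0.5507^1 = 0.199795
P(M+4) = 6 × 0.4493^2 × 0.5507^2 = 0.367328
P(M+6) = 4 × 0.4493^1 × 0.5507^3 = 0.300152
P(M+8) = 0.5507^4 = 0.091973
The M+4 peak is largest (0.367328); scaling to 100 gives 11.1 : 54.4 : 100.0 : 81.7 : 25.0.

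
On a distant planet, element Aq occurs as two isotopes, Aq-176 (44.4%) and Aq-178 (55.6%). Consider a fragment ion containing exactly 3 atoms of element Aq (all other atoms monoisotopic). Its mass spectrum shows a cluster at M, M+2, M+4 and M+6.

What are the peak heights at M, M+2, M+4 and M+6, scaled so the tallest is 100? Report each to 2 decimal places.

21.26 : 79.86 : 100.00 : 41.74

Expanding (0.444 + 0.556)^3:
P(M) = 0.444^3 = 0.087528
P(M+2) = 3 × 0.444^2 × 0.556^1 = 0.328823
P(M+4) = 3 × 0.444^1 × 0.556^2 = 0.411769
P(M+6) = 0.556^3 = 0.171880
The M+4 peak is largest (0.411769); scaling to 100 gives 21.26 : 79.86 : 100.00 : 41.74.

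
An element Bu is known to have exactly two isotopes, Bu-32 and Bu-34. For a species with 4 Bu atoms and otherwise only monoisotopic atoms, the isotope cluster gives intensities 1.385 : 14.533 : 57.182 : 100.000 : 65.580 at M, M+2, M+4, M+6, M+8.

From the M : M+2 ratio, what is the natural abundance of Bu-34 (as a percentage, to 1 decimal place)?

If p is the fraction of Bu that is Bu-32, then I(M+2)/I(M) = [C(4,1)·p^3·(1−p)] / p^4 = 4·(1−p)/p = 14.533/1.385 = 10.4931
(1−p)/p = 10.4931/4 = 2.6233  ⇒  p = 1/(1 + 2.6233) = 0.2760
Bu-32: 27.6%, Bu-34: 72.4%.

72.4%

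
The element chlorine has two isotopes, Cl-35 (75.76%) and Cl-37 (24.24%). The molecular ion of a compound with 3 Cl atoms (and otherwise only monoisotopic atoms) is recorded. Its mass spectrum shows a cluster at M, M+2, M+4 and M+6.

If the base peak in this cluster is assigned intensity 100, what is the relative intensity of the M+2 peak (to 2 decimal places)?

Binomial terms of (0.7576 + 0.2424)^3: M 0.4348, M+2 0.4174, M+4 0.1335, M+6 0.0142 → M is the base peak.
P(M) = C(3,0) × 0.7576^3 × 0.2424^0 = 1 × 0.4348304 × 1.0000 = 0.434830 (base)
P(M+2) = C(3,1) × 0.7576^2 × 0.2424^1 = 3 × 0.57395776 × 0.2424 = 0.417382
Relative intensity = 0.417382 / 0.434830 × 100 = 95.99

95.99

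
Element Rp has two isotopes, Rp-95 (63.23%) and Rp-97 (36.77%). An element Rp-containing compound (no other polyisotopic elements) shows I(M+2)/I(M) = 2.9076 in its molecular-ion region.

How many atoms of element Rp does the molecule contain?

5

For n independent Rp atoms, I(M+2)/I(M) = n · (abundance Rp-97) / (abundance Rp-95) = n · 0.3677/0.6323.
n = 2.9076 × 0.6323/0.3677 = 5.00 ≈ 5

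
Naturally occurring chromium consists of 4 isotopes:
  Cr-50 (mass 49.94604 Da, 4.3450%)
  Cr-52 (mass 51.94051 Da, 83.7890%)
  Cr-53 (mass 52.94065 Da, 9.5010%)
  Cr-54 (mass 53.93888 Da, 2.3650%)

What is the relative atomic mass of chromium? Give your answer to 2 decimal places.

The abundance-weighted mean is 0.043450 × 49.94604 + 0.837890 × 51.94051 + 0.095010 × 52.94065 + 0.023650 × 53.93888
= 2.170155 + 43.520434 + 5.029891 + 1.275655 = 51.996135 Da

52.00 Da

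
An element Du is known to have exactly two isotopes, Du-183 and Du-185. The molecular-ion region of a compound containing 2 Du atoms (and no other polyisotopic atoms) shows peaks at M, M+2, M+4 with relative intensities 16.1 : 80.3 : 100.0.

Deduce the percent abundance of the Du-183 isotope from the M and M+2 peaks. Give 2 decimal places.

If p is the fraction of Du that is Du-183, then I(M+2)/I(M) = [C(2,1)·p^1·(1−p)] / p^2 = 2·(1−p)/p = 80.3/16.1 = 4.9876
(1−p)/p = 4.9876/2 = 2.4938  ⇒  p = 1/(1 + 2.4938) = 0.2862
Du-183: 28.62%, Du-185: 71.38%.

28.62%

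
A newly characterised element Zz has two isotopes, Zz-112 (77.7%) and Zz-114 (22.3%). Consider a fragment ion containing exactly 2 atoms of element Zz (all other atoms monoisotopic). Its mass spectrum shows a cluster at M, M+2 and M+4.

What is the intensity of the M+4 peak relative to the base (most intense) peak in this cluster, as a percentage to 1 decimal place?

8.2%

(0.777 + 0.223)^2 gives M 0.6037, M+2 0.3465, M+4 0.0497; the largest is M.
P(M) = C(2,0) × 0.777^2 × 0.223^0 = 1 × 0.603729 × 1.0000 = 0.603729 (base)
P(M+4) = C(2,2) × 0.777^0 × 0.223^2 = 1 × 1.0000 × 0.049729 = 0.049729
Relative intensity = 0.049729 / 0.603729 × 100 = 8.2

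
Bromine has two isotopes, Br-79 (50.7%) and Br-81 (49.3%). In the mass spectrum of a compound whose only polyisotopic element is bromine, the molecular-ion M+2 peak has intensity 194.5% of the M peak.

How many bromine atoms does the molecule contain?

With n Br atoms, P(M+2)/P(M) = C(n,1)·p^(n−1)q / p^n = n·q/p = n · 0.493/0.507.
n = 1.945 × 0.507/0.493 = 2.00 ≈ 2

2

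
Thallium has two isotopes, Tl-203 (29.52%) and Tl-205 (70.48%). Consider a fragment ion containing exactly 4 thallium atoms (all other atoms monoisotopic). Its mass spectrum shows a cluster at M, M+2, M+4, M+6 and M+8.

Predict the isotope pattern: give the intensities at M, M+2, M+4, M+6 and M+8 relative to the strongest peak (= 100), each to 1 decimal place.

1.8 : 17.5 : 62.8 : 100.0 : 59.7

Expanding (0.2952 + 0.7048)^4:
P(M) = 0.2952^4 = 0.007594
P(M+2) = 4 × 0.2952^3 × 0.7048^1 = 0.072523
P(M+4) = 6 × 0.2952^2 × 0.7048^2 = 0.259726
P(M+6) = 4 × 0.2952^1 × 0.7048^3 = 0.413403
P(M+8) = 0.7048^4 = 0.246754
The M+6 peak is largest (0.413403); scaling to 100 gives 1.8 : 17.5 : 62.8 : 100.0 : 59.7.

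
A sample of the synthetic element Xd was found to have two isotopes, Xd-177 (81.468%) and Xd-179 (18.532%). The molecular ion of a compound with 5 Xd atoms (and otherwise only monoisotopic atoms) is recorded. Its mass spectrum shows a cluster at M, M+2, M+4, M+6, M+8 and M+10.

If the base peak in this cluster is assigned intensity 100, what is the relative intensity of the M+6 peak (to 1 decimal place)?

Term probabilities: M 0.3589, M+2 0.4082, M+4 0.1857, M+6 0.0422, M+8 0.0048, M+10 0.0002. Base peak = M+2.
P(M+2) = C(5,1) × 0.81468^4 × 0.18532^1 = 5 × 0.44050234 × 0.18532 = 0.408169 (base)
P(M+6) = C(5,3) × 0.81468^2 × 0.18532^3 = 10 × 0.6637035 × 0.00636454 = 0.042242
Relative intensity = 0.042242 / 0.408169 × 100 = 10.3

10.3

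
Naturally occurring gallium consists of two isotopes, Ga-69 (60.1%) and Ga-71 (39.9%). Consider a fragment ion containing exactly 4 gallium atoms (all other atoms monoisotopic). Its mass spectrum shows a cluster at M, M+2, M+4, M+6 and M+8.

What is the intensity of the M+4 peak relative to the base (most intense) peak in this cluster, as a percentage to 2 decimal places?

99.58%

(0.601 + 0.399)^4 gives M 0.1305, M+2 0.3465, M+4 0.3450, M+6 0.1527, M+8 0.0253; the largest is M+2.
P(M+2) = C(4,1) × 0.601^3 × 0.399^1 = 4 × 0.2170818 × 0.3990 = 0.346463 (base)
P(M+4) = C(4,2) × 0.601^2 × 0.399^2 = 6 × 0.361201 × 0.159201 = 0.345021
Relative intensity = 0.345021 / 0.346463 × 100 = 99.58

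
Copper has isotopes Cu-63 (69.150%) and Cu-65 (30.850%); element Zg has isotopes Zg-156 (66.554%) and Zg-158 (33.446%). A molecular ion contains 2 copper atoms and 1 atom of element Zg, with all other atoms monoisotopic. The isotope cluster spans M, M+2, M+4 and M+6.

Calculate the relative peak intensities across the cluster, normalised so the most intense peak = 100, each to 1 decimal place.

71.7 : 100.0 : 46.4 : 7.2

Copper pattern (n=2): 0.47817225 : 0.4266555 : 0.09517225
Element Zg pattern (n=1): 0.66554 : 0.33446
Convolve the two distributions (both contribute in 2-u steps):
  M: 0.47817225×0.66554 = 0.318243
  M+2: 0.47817225×0.33446 + 0.4266555×0.66554 = 0.443886
  M+4: 0.4266555×0.33446 + 0.09517225×0.66554 = 0.206040
  M+6: 0.09517225×0.33446 = 0.031831
Scale to base peak (0.443886) = 100: 71.7 : 100.0 : 46.4 : 7.2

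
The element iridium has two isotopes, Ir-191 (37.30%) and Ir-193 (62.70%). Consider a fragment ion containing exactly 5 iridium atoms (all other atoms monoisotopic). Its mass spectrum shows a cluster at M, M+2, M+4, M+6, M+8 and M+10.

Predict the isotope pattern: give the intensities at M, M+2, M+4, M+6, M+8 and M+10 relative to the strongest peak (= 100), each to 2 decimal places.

2.11 : 17.70 : 59.49 : 100.00 : 84.05 : 28.26

Each Ir atom is independently Ir-191 (p = 0.3730) or Ir-193 (q = 0.6270); the cluster is the binomial expansion (p + q)^5.
P(M) = 0.3730^5 = 0.007220
P(M+2) = 5 × 0.3730^4 × 0.6270^1 = 0.060684
P(M+4) = 10 × 0.3730^3 × 0.6270^2 = 0.204015
P(M+6) = 10 × 0.3730^2 × 0.6270^3 = 0.342942
P(M+8) = 5 × 0.3730^1 × 0.6270^4 = 0.288237
P(M+10) = 0.6270^5 = 0.096903
The M+6 peak is largest (0.342942); scaling to 100 gives 2.11 : 17.70 : 59.49 : 100.00 : 84.05 : 28.26.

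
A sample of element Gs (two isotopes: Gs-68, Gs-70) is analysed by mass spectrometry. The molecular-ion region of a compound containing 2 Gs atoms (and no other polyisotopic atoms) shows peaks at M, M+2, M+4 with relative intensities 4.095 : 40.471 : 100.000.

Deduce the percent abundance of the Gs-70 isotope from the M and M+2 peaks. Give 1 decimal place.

83.2%

Write p for the Gs-68 fraction. I(M+2)/I(M) = [C(2,1)·p^1·(1−p)] / p^2 = 2·(1−p)/p = 40.471/4.095 = 9.8830
(1−p)/p = 9.8830/2 = 4.9415  ⇒  p = 1/(1 + 4.9415) = 0.1683
Gs-68: 16.8%, Gs-70: 83.2%.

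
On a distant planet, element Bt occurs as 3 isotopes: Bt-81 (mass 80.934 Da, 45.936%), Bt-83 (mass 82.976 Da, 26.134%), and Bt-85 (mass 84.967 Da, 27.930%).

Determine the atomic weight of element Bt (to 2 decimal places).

Ar = Σ fᵢ·mᵢ = 0.45936 × 80.934 + 0.26134 × 82.976 + 0.27930 × 84.967
= 37.1778 + 21.6849 + 23.7313 = 82.5940 Da

82.59 Da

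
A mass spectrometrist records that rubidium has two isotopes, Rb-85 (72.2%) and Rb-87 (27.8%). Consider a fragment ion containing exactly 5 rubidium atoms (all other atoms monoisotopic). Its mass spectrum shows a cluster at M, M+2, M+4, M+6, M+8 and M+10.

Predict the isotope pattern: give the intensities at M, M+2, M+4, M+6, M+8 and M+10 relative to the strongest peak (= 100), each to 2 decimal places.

The 5 Rb atoms are independent, so intensities follow the terms of (0.722 + 0.278)^5.
P(M) = 0.722^5 = 0.196194
P(M+2) = 5 × 0.722^4 × 0.278^1 = 0.377714
P(M+4) = 10 × 0.722^3 × 0.278^2 = 0.290872
P(M+6) = 10 × 0.722^2 × 0.278^3 = 0.111998
P(M+8) = 5 × 0.722^1 × 0.278^4 = 0.021562
P(M+10) = 0.278^5 = 0.001660
The M+2 peak is largest (0.377714); scaling to 100 gives 51.94 : 100.00 : 77.01 : 29.65 : 5.71 : 0.44.

51.94 : 100.00 : 77.01 : 29.65 : 5.71 : 0.44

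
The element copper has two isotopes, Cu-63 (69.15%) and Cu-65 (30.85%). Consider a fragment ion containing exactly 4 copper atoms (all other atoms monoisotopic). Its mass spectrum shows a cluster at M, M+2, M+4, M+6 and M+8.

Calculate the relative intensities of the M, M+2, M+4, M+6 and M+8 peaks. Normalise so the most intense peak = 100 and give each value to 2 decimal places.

Each Cu atom is independently Cu-63 (p = 0.6915) or Cu-65 (q = 0.3085); the cluster is the binomial expansion (p + q)^4.
P(M) = 0.6915^4 = 0.228649
P(M+2) = 4 × 0.6915^3 × 0.3085^1 = 0.408030
P(M+4) = 6 × 0.6915^2 × 0.3085^2 = 0.273052
P(M+6) = 4 × 0.6915^1 × 0.3085^3 = 0.081212
P(M+8) = 0.3085^4 = 0.009058
The M+2 peak is largest (0.408030); scaling to 100 gives 56.04 : 100.00 : 66.92 : 19.90 : 2.22.

56.04 : 100.00 : 66.92 : 19.90 : 2.22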